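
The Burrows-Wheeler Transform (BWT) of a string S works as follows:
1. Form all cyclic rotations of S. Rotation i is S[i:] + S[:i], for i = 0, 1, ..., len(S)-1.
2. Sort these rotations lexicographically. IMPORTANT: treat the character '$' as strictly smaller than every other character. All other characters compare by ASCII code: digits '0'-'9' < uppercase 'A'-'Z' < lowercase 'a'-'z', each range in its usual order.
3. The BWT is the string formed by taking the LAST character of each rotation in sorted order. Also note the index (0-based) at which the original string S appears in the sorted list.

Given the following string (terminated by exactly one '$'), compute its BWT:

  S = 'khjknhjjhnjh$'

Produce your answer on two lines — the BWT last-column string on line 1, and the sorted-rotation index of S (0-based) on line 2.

All 13 rotations (rotation i = S[i:]+S[:i]):
  rot[0] = khjknhjjhnjh$
  rot[1] = hjknhjjhnjh$k
  rot[2] = jknhjjhnjh$kh
  rot[3] = knhjjhnjh$khj
  rot[4] = nhjjhnjh$khjk
  rot[5] = hjjhnjh$khjkn
  rot[6] = jjhnjh$khjknh
  rot[7] = jhnjh$khjknhj
  rot[8] = hnjh$khjknhjj
  rot[9] = njh$khjknhjjh
  rot[10] = jh$khjknhjjhn
  rot[11] = h$khjknhjjhnj
  rot[12] = $khjknhjjhnjh
Sorted (with $ < everything):
  sorted[0] = $khjknhjjhnjh  (last char: 'h')
  sorted[1] = h$khjknhjjhnj  (last char: 'j')
  sorted[2] = hjjhnjh$khjkn  (last char: 'n')
  sorted[3] = hjknhjjhnjh$k  (last char: 'k')
  sorted[4] = hnjh$khjknhjj  (last char: 'j')
  sorted[5] = jh$khjknhjjhn  (last char: 'n')
  sorted[6] = jhnjh$khjknhj  (last char: 'j')
  sorted[7] = jjhnjh$khjknh  (last char: 'h')
  sorted[8] = jknhjjhnjh$kh  (last char: 'h')
  sorted[9] = khjknhjjhnjh$  (last char: '$')
  sorted[10] = knhjjhnjh$khj  (last char: 'j')
  sorted[11] = nhjjhnjh$khjk  (last char: 'k')
  sorted[12] = njh$khjknhjjh  (last char: 'h')
Last column: hjnkjnjhh$jkh
Original string S is at sorted index 9

Answer: hjnkjnjhh$jkh
9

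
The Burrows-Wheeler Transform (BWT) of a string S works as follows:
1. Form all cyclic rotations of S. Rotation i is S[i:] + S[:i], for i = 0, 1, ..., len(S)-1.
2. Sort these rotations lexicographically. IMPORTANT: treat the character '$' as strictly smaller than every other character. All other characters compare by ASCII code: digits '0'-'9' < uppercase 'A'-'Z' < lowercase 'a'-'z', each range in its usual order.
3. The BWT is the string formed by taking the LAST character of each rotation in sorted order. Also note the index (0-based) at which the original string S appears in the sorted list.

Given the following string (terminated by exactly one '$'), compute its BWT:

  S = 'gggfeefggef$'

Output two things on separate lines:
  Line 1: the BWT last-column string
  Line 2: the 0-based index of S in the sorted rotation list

Answer: ffgeegeggfg$
11

Derivation:
All 12 rotations (rotation i = S[i:]+S[:i]):
  rot[0] = gggfeefggef$
  rot[1] = ggfeefggef$g
  rot[2] = gfeefggef$gg
  rot[3] = feefggef$ggg
  rot[4] = eefggef$gggf
  rot[5] = efggef$gggfe
  rot[6] = fggef$gggfee
  rot[7] = ggef$gggfeef
  rot[8] = gef$gggfeefg
  rot[9] = ef$gggfeefgg
  rot[10] = f$gggfeefgge
  rot[11] = $gggfeefggef
Sorted (with $ < everything):
  sorted[0] = $gggfeefggef  (last char: 'f')
  sorted[1] = eefggef$gggf  (last char: 'f')
  sorted[2] = ef$gggfeefgg  (last char: 'g')
  sorted[3] = efggef$gggfe  (last char: 'e')
  sorted[4] = f$gggfeefgge  (last char: 'e')
  sorted[5] = feefggef$ggg  (last char: 'g')
  sorted[6] = fggef$gggfee  (last char: 'e')
  sorted[7] = gef$gggfeefg  (last char: 'g')
  sorted[8] = gfeefggef$gg  (last char: 'g')
  sorted[9] = ggef$gggfeef  (last char: 'f')
  sorted[10] = ggfeefggef$g  (last char: 'g')
  sorted[11] = gggfeefggef$  (last char: '$')
Last column: ffgeegeggfg$
Original string S is at sorted index 11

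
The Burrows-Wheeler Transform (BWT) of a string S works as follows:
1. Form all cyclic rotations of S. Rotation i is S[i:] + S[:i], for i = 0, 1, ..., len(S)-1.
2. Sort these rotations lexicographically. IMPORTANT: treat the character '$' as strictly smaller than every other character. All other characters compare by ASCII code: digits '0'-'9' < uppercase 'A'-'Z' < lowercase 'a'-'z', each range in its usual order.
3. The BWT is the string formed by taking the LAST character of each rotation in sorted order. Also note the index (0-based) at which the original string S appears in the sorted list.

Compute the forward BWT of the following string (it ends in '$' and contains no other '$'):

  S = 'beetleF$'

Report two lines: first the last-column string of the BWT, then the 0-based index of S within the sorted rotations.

Answer: Fe$lbete
2

Derivation:
All 8 rotations (rotation i = S[i:]+S[:i]):
  rot[0] = beetleF$
  rot[1] = eetleF$b
  rot[2] = etleF$be
  rot[3] = tleF$bee
  rot[4] = leF$beet
  rot[5] = eF$beetl
  rot[6] = F$beetle
  rot[7] = $beetleF
Sorted (with $ < everything):
  sorted[0] = $beetleF  (last char: 'F')
  sorted[1] = F$beetle  (last char: 'e')
  sorted[2] = beetleF$  (last char: '$')
  sorted[3] = eF$beetl  (last char: 'l')
  sorted[4] = eetleF$b  (last char: 'b')
  sorted[5] = etleF$be  (last char: 'e')
  sorted[6] = leF$beet  (last char: 't')
  sorted[7] = tleF$bee  (last char: 'e')
Last column: Fe$lbete
Original string S is at sorted index 2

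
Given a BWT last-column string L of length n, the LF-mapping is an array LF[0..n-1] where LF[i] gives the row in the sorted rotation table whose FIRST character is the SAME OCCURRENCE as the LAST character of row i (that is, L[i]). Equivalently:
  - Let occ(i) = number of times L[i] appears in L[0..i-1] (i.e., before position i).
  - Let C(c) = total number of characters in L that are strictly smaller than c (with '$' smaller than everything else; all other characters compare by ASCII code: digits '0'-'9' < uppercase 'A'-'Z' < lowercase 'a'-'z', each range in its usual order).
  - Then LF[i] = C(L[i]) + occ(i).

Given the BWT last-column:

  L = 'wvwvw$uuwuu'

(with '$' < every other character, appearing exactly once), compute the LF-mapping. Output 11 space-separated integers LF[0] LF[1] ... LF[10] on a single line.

Char counts: '$':1, 'u':4, 'v':2, 'w':4
C (first-col start): C('$')=0, C('u')=1, C('v')=5, C('w')=7
L[0]='w': occ=0, LF[0]=C('w')+0=7+0=7
L[1]='v': occ=0, LF[1]=C('v')+0=5+0=5
L[2]='w': occ=1, LF[2]=C('w')+1=7+1=8
L[3]='v': occ=1, LF[3]=C('v')+1=5+1=6
L[4]='w': occ=2, LF[4]=C('w')+2=7+2=9
L[5]='$': occ=0, LF[5]=C('$')+0=0+0=0
L[6]='u': occ=0, LF[6]=C('u')+0=1+0=1
L[7]='u': occ=1, LF[7]=C('u')+1=1+1=2
L[8]='w': occ=3, LF[8]=C('w')+3=7+3=10
L[9]='u': occ=2, LF[9]=C('u')+2=1+2=3
L[10]='u': occ=3, LF[10]=C('u')+3=1+3=4

Answer: 7 5 8 6 9 0 1 2 10 3 4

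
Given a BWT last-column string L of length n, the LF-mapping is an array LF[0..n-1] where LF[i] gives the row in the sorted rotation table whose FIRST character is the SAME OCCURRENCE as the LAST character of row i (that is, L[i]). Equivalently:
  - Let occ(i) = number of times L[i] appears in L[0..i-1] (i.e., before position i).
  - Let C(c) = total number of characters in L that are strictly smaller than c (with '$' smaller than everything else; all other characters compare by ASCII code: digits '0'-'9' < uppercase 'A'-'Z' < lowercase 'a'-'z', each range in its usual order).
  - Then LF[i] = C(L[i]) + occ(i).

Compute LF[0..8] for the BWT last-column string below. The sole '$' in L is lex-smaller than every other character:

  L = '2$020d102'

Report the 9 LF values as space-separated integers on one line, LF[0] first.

Answer: 5 0 1 6 2 8 4 3 7

Derivation:
Char counts: '$':1, '0':3, '1':1, '2':3, 'd':1
C (first-col start): C('$')=0, C('0')=1, C('1')=4, C('2')=5, C('d')=8
L[0]='2': occ=0, LF[0]=C('2')+0=5+0=5
L[1]='$': occ=0, LF[1]=C('$')+0=0+0=0
L[2]='0': occ=0, LF[2]=C('0')+0=1+0=1
L[3]='2': occ=1, LF[3]=C('2')+1=5+1=6
L[4]='0': occ=1, LF[4]=C('0')+1=1+1=2
L[5]='d': occ=0, LF[5]=C('d')+0=8+0=8
L[6]='1': occ=0, LF[6]=C('1')+0=4+0=4
L[7]='0': occ=2, LF[7]=C('0')+2=1+2=3
L[8]='2': occ=2, LF[8]=C('2')+2=5+2=7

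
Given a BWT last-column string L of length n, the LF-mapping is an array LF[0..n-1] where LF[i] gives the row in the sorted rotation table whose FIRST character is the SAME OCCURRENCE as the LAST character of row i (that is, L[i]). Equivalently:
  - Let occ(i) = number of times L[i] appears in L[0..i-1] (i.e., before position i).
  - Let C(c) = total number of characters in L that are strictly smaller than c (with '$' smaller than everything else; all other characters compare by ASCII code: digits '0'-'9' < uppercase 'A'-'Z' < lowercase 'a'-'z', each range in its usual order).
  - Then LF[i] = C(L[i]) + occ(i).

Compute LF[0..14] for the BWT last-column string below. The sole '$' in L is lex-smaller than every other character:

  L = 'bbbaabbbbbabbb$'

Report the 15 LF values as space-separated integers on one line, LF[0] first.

Char counts: '$':1, 'a':3, 'b':11
C (first-col start): C('$')=0, C('a')=1, C('b')=4
L[0]='b': occ=0, LF[0]=C('b')+0=4+0=4
L[1]='b': occ=1, LF[1]=C('b')+1=4+1=5
L[2]='b': occ=2, LF[2]=C('b')+2=4+2=6
L[3]='a': occ=0, LF[3]=C('a')+0=1+0=1
L[4]='a': occ=1, LF[4]=C('a')+1=1+1=2
L[5]='b': occ=3, LF[5]=C('b')+3=4+3=7
L[6]='b': occ=4, LF[6]=C('b')+4=4+4=8
L[7]='b': occ=5, LF[7]=C('b')+5=4+5=9
L[8]='b': occ=6, LF[8]=C('b')+6=4+6=10
L[9]='b': occ=7, LF[9]=C('b')+7=4+7=11
L[10]='a': occ=2, LF[10]=C('a')+2=1+2=3
L[11]='b': occ=8, LF[11]=C('b')+8=4+8=12
L[12]='b': occ=9, LF[12]=C('b')+9=4+9=13
L[13]='b': occ=10, LF[13]=C('b')+10=4+10=14
L[14]='$': occ=0, LF[14]=C('$')+0=0+0=0

Answer: 4 5 6 1 2 7 8 9 10 11 3 12 13 14 0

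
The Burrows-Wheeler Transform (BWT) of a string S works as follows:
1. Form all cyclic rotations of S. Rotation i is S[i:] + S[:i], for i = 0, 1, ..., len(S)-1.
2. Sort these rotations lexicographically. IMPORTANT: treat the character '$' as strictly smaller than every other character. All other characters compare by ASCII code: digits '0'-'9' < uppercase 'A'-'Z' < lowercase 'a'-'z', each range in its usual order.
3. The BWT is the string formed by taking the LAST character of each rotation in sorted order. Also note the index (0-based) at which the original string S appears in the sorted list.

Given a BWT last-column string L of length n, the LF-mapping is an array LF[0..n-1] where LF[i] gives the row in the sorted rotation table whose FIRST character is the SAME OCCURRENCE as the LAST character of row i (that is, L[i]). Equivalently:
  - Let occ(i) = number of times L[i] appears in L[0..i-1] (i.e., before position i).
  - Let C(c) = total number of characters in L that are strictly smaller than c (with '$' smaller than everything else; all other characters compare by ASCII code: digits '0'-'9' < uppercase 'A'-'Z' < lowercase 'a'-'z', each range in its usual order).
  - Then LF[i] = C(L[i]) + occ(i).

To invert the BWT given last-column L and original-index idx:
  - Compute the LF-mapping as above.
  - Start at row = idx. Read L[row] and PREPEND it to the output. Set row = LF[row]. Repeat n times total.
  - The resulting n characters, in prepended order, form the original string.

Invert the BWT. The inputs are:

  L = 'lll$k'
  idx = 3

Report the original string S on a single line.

LF mapping: 2 3 4 0 1
Walk LF starting at row 3, prepending L[row]:
  step 1: row=3, L[3]='$', prepend. Next row=LF[3]=0
  step 2: row=0, L[0]='l', prepend. Next row=LF[0]=2
  step 3: row=2, L[2]='l', prepend. Next row=LF[2]=4
  step 4: row=4, L[4]='k', prepend. Next row=LF[4]=1
  step 5: row=1, L[1]='l', prepend. Next row=LF[1]=3
Reversed output: lkll$

Answer: lkll$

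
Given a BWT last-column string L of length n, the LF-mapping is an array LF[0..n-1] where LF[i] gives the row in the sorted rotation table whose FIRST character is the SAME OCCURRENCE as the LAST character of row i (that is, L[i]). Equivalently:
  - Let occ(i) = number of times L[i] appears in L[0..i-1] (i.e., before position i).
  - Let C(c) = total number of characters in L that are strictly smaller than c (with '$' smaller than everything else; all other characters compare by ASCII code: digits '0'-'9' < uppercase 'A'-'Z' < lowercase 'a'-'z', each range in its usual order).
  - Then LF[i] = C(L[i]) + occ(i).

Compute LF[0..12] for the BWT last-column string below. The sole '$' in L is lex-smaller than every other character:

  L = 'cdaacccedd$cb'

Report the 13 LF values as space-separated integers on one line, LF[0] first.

Char counts: '$':1, 'a':2, 'b':1, 'c':5, 'd':3, 'e':1
C (first-col start): C('$')=0, C('a')=1, C('b')=3, C('c')=4, C('d')=9, C('e')=12
L[0]='c': occ=0, LF[0]=C('c')+0=4+0=4
L[1]='d': occ=0, LF[1]=C('d')+0=9+0=9
L[2]='a': occ=0, LF[2]=C('a')+0=1+0=1
L[3]='a': occ=1, LF[3]=C('a')+1=1+1=2
L[4]='c': occ=1, LF[4]=C('c')+1=4+1=5
L[5]='c': occ=2, LF[5]=C('c')+2=4+2=6
L[6]='c': occ=3, LF[6]=C('c')+3=4+3=7
L[7]='e': occ=0, LF[7]=C('e')+0=12+0=12
L[8]='d': occ=1, LF[8]=C('d')+1=9+1=10
L[9]='d': occ=2, LF[9]=C('d')+2=9+2=11
L[10]='$': occ=0, LF[10]=C('$')+0=0+0=0
L[11]='c': occ=4, LF[11]=C('c')+4=4+4=8
L[12]='b': occ=0, LF[12]=C('b')+0=3+0=3

Answer: 4 9 1 2 5 6 7 12 10 11 0 8 3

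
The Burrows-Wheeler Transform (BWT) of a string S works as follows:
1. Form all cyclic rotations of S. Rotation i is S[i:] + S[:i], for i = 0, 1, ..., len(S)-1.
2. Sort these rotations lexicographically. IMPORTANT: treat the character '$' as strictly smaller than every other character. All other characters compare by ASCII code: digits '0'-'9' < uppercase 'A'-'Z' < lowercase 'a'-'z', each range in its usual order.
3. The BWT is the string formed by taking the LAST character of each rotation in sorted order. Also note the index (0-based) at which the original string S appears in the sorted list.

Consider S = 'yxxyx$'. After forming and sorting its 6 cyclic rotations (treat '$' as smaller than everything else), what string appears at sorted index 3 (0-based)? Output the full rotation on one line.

All 6 rotations (rotation i = S[i:]+S[:i]):
  rot[0] = yxxyx$
  rot[1] = xxyx$y
  rot[2] = xyx$yx
  rot[3] = yx$yxx
  rot[4] = x$yxxy
  rot[5] = $yxxyx
Sorted (with $ < everything):
  sorted[0] = $yxxyx
  sorted[1] = x$yxxy
  sorted[2] = xxyx$y
  sorted[3] = xyx$yx
  sorted[4] = yx$yxx
  sorted[5] = yxxyx$
sorted[3] = xyx$yx

Answer: xyx$yx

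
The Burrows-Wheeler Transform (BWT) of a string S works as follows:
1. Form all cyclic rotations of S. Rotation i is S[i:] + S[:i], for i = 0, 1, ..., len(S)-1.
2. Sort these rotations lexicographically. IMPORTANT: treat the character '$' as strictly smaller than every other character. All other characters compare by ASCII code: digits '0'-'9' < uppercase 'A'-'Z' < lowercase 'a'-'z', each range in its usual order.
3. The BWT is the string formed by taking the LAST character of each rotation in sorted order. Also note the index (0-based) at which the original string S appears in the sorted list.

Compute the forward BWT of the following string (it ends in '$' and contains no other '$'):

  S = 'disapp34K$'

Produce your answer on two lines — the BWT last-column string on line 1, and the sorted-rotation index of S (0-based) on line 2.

All 10 rotations (rotation i = S[i:]+S[:i]):
  rot[0] = disapp34K$
  rot[1] = isapp34K$d
  rot[2] = sapp34K$di
  rot[3] = app34K$dis
  rot[4] = pp34K$disa
  rot[5] = p34K$disap
  rot[6] = 34K$disapp
  rot[7] = 4K$disapp3
  rot[8] = K$disapp34
  rot[9] = $disapp34K
Sorted (with $ < everything):
  sorted[0] = $disapp34K  (last char: 'K')
  sorted[1] = 34K$disapp  (last char: 'p')
  sorted[2] = 4K$disapp3  (last char: '3')
  sorted[3] = K$disapp34  (last char: '4')
  sorted[4] = app34K$dis  (last char: 's')
  sorted[5] = disapp34K$  (last char: '$')
  sorted[6] = isapp34K$d  (last char: 'd')
  sorted[7] = p34K$disap  (last char: 'p')
  sorted[8] = pp34K$disa  (last char: 'a')
  sorted[9] = sapp34K$di  (last char: 'i')
Last column: Kp34s$dpai
Original string S is at sorted index 5

Answer: Kp34s$dpai
5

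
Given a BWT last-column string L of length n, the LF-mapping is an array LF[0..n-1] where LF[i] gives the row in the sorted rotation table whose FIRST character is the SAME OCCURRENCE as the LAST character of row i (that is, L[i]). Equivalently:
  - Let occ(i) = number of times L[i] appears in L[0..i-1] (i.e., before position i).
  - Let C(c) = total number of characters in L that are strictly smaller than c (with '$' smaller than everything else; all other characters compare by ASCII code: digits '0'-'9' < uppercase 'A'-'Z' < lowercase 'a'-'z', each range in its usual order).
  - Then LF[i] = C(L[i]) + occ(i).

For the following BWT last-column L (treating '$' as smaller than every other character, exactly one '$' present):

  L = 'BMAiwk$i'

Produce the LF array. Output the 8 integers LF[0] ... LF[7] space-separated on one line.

Answer: 2 3 1 4 7 6 0 5

Derivation:
Char counts: '$':1, 'A':1, 'B':1, 'M':1, 'i':2, 'k':1, 'w':1
C (first-col start): C('$')=0, C('A')=1, C('B')=2, C('M')=3, C('i')=4, C('k')=6, C('w')=7
L[0]='B': occ=0, LF[0]=C('B')+0=2+0=2
L[1]='M': occ=0, LF[1]=C('M')+0=3+0=3
L[2]='A': occ=0, LF[2]=C('A')+0=1+0=1
L[3]='i': occ=0, LF[3]=C('i')+0=4+0=4
L[4]='w': occ=0, LF[4]=C('w')+0=7+0=7
L[5]='k': occ=0, LF[5]=C('k')+0=6+0=6
L[6]='$': occ=0, LF[6]=C('$')+0=0+0=0
L[7]='i': occ=1, LF[7]=C('i')+1=4+1=5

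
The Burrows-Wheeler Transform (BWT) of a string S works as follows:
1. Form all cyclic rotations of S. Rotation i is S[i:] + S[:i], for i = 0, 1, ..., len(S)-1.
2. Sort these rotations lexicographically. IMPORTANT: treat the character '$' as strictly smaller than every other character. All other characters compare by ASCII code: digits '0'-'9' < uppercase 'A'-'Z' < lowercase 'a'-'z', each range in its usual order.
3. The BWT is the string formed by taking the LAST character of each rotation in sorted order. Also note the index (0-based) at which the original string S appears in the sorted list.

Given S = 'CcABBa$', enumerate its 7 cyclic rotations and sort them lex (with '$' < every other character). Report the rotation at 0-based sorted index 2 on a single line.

All 7 rotations (rotation i = S[i:]+S[:i]):
  rot[0] = CcABBa$
  rot[1] = cABBa$C
  rot[2] = ABBa$Cc
  rot[3] = BBa$CcA
  rot[4] = Ba$CcAB
  rot[5] = a$CcABB
  rot[6] = $CcABBa
Sorted (with $ < everything):
  sorted[0] = $CcABBa
  sorted[1] = ABBa$Cc
  sorted[2] = BBa$CcA
  sorted[3] = Ba$CcAB
  sorted[4] = CcABBa$
  sorted[5] = a$CcABB
  sorted[6] = cABBa$C
sorted[2] = BBa$CcA

Answer: BBa$CcA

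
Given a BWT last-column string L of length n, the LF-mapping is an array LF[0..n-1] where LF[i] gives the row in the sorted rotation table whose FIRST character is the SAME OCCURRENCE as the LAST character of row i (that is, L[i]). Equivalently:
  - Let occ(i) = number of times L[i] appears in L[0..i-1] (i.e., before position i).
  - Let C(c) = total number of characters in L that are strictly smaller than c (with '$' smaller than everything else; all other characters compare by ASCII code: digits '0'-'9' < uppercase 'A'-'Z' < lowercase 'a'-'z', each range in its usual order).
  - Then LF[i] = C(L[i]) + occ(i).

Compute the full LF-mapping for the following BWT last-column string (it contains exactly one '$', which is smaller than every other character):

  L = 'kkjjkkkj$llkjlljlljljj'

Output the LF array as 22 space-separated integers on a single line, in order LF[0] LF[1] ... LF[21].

Char counts: '$':1, 'j':8, 'k':6, 'l':7
C (first-col start): C('$')=0, C('j')=1, C('k')=9, C('l')=15
L[0]='k': occ=0, LF[0]=C('k')+0=9+0=9
L[1]='k': occ=1, LF[1]=C('k')+1=9+1=10
L[2]='j': occ=0, LF[2]=C('j')+0=1+0=1
L[3]='j': occ=1, LF[3]=C('j')+1=1+1=2
L[4]='k': occ=2, LF[4]=C('k')+2=9+2=11
L[5]='k': occ=3, LF[5]=C('k')+3=9+3=12
L[6]='k': occ=4, LF[6]=C('k')+4=9+4=13
L[7]='j': occ=2, LF[7]=C('j')+2=1+2=3
L[8]='$': occ=0, LF[8]=C('$')+0=0+0=0
L[9]='l': occ=0, LF[9]=C('l')+0=15+0=15
L[10]='l': occ=1, LF[10]=C('l')+1=15+1=16
L[11]='k': occ=5, LF[11]=C('k')+5=9+5=14
L[12]='j': occ=3, LF[12]=C('j')+3=1+3=4
L[13]='l': occ=2, LF[13]=C('l')+2=15+2=17
L[14]='l': occ=3, LF[14]=C('l')+3=15+3=18
L[15]='j': occ=4, LF[15]=C('j')+4=1+4=5
L[16]='l': occ=4, LF[16]=C('l')+4=15+4=19
L[17]='l': occ=5, LF[17]=C('l')+5=15+5=20
L[18]='j': occ=5, LF[18]=C('j')+5=1+5=6
L[19]='l': occ=6, LF[19]=C('l')+6=15+6=21
L[20]='j': occ=6, LF[20]=C('j')+6=1+6=7
L[21]='j': occ=7, LF[21]=C('j')+7=1+7=8

Answer: 9 10 1 2 11 12 13 3 0 15 16 14 4 17 18 5 19 20 6 21 7 8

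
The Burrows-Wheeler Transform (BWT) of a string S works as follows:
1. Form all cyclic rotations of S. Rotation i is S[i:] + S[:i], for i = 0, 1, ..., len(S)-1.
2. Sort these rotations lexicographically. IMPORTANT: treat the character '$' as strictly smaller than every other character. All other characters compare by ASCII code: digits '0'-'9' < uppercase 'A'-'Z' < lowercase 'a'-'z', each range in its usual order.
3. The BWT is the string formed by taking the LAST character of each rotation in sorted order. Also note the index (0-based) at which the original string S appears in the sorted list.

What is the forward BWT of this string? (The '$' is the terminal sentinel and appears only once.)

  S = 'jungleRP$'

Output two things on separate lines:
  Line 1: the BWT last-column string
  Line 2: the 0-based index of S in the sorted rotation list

Answer: PReln$guj
5

Derivation:
All 9 rotations (rotation i = S[i:]+S[:i]):
  rot[0] = jungleRP$
  rot[1] = ungleRP$j
  rot[2] = ngleRP$ju
  rot[3] = gleRP$jun
  rot[4] = leRP$jung
  rot[5] = eRP$jungl
  rot[6] = RP$jungle
  rot[7] = P$jungleR
  rot[8] = $jungleRP
Sorted (with $ < everything):
  sorted[0] = $jungleRP  (last char: 'P')
  sorted[1] = P$jungleR  (last char: 'R')
  sorted[2] = RP$jungle  (last char: 'e')
  sorted[3] = eRP$jungl  (last char: 'l')
  sorted[4] = gleRP$jun  (last char: 'n')
  sorted[5] = jungleRP$  (last char: '$')
  sorted[6] = leRP$jung  (last char: 'g')
  sorted[7] = ngleRP$ju  (last char: 'u')
  sorted[8] = ungleRP$j  (last char: 'j')
Last column: PReln$guj
Original string S is at sorted index 5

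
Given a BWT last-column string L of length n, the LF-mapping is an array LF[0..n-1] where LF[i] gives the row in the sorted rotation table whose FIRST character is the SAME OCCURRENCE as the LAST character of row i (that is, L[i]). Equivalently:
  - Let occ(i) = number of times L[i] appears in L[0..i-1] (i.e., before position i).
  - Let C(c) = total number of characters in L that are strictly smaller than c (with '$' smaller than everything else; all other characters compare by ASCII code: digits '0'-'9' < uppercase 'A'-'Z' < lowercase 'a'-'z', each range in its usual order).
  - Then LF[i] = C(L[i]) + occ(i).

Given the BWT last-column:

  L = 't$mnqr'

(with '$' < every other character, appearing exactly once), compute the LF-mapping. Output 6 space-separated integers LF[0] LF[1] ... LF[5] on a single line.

Char counts: '$':1, 'm':1, 'n':1, 'q':1, 'r':1, 't':1
C (first-col start): C('$')=0, C('m')=1, C('n')=2, C('q')=3, C('r')=4, C('t')=5
L[0]='t': occ=0, LF[0]=C('t')+0=5+0=5
L[1]='$': occ=0, LF[1]=C('$')+0=0+0=0
L[2]='m': occ=0, LF[2]=C('m')+0=1+0=1
L[3]='n': occ=0, LF[3]=C('n')+0=2+0=2
L[4]='q': occ=0, LF[4]=C('q')+0=3+0=3
L[5]='r': occ=0, LF[5]=C('r')+0=4+0=4

Answer: 5 0 1 2 3 4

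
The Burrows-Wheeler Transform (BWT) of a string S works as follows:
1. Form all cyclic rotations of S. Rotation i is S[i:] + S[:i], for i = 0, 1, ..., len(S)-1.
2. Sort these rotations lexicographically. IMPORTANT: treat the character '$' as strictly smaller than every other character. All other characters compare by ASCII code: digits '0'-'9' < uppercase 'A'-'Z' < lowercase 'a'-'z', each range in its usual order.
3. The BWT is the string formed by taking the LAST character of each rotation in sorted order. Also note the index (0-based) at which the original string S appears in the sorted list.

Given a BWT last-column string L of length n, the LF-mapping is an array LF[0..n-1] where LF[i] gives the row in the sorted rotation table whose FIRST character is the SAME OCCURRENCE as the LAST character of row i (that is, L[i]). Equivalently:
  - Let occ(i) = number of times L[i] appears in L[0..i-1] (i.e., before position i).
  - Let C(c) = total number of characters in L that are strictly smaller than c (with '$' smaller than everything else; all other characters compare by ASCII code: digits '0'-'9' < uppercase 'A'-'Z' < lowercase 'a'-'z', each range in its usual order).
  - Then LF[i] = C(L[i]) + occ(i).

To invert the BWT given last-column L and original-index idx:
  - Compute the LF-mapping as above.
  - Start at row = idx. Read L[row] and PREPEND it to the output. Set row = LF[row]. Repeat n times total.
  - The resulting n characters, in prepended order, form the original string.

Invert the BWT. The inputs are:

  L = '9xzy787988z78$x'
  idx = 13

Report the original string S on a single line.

LF mapping: 8 10 13 12 1 4 2 9 5 6 14 3 7 0 11
Walk LF starting at row 13, prepending L[row]:
  step 1: row=13, L[13]='$', prepend. Next row=LF[13]=0
  step 2: row=0, L[0]='9', prepend. Next row=LF[0]=8
  step 3: row=8, L[8]='8', prepend. Next row=LF[8]=5
  step 4: row=5, L[5]='8', prepend. Next row=LF[5]=4
  step 5: row=4, L[4]='7', prepend. Next row=LF[4]=1
  step 6: row=1, L[1]='x', prepend. Next row=LF[1]=10
  step 7: row=10, L[10]='z', prepend. Next row=LF[10]=14
  step 8: row=14, L[14]='x', prepend. Next row=LF[14]=11
  step 9: row=11, L[11]='7', prepend. Next row=LF[11]=3
  step 10: row=3, L[3]='y', prepend. Next row=LF[3]=12
  step 11: row=12, L[12]='8', prepend. Next row=LF[12]=7
  step 12: row=7, L[7]='9', prepend. Next row=LF[7]=9
  step 13: row=9, L[9]='8', prepend. Next row=LF[9]=6
  step 14: row=6, L[6]='7', prepend. Next row=LF[6]=2
  step 15: row=2, L[2]='z', prepend. Next row=LF[2]=13
Reversed output: z7898y7xzx7889$

Answer: z7898y7xzx7889$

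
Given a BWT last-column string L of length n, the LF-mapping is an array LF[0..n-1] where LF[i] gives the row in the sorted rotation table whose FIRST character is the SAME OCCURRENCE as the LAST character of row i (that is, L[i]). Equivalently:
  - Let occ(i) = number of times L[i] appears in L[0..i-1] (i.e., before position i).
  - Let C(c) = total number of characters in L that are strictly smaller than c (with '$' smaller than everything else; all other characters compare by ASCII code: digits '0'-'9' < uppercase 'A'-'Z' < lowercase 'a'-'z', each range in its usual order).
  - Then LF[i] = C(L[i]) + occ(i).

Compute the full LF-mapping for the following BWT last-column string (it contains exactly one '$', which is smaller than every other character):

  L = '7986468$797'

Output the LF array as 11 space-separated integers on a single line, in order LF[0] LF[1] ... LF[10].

Char counts: '$':1, '4':1, '6':2, '7':3, '8':2, '9':2
C (first-col start): C('$')=0, C('4')=1, C('6')=2, C('7')=4, C('8')=7, C('9')=9
L[0]='7': occ=0, LF[0]=C('7')+0=4+0=4
L[1]='9': occ=0, LF[1]=C('9')+0=9+0=9
L[2]='8': occ=0, LF[2]=C('8')+0=7+0=7
L[3]='6': occ=0, LF[3]=C('6')+0=2+0=2
L[4]='4': occ=0, LF[4]=C('4')+0=1+0=1
L[5]='6': occ=1, LF[5]=C('6')+1=2+1=3
L[6]='8': occ=1, LF[6]=C('8')+1=7+1=8
L[7]='$': occ=0, LF[7]=C('$')+0=0+0=0
L[8]='7': occ=1, LF[8]=C('7')+1=4+1=5
L[9]='9': occ=1, LF[9]=C('9')+1=9+1=10
L[10]='7': occ=2, LF[10]=C('7')+2=4+2=6

Answer: 4 9 7 2 1 3 8 0 5 10 6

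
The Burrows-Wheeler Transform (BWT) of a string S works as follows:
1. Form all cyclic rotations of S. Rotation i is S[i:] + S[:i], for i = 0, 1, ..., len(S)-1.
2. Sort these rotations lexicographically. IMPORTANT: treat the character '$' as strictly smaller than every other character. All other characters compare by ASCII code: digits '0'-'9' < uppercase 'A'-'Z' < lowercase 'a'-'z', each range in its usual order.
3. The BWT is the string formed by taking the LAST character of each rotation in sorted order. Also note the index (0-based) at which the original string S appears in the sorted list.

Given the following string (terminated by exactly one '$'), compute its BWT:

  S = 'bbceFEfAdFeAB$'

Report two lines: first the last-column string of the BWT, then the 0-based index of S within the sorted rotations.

All 14 rotations (rotation i = S[i:]+S[:i]):
  rot[0] = bbceFEfAdFeAB$
  rot[1] = bceFEfAdFeAB$b
  rot[2] = ceFEfAdFeAB$bb
  rot[3] = eFEfAdFeAB$bbc
  rot[4] = FEfAdFeAB$bbce
  rot[5] = EfAdFeAB$bbceF
  rot[6] = fAdFeAB$bbceFE
  rot[7] = AdFeAB$bbceFEf
  rot[8] = dFeAB$bbceFEfA
  rot[9] = FeAB$bbceFEfAd
  rot[10] = eAB$bbceFEfAdF
  rot[11] = AB$bbceFEfAdFe
  rot[12] = B$bbceFEfAdFeA
  rot[13] = $bbceFEfAdFeAB
Sorted (with $ < everything):
  sorted[0] = $bbceFEfAdFeAB  (last char: 'B')
  sorted[1] = AB$bbceFEfAdFe  (last char: 'e')
  sorted[2] = AdFeAB$bbceFEf  (last char: 'f')
  sorted[3] = B$bbceFEfAdFeA  (last char: 'A')
  sorted[4] = EfAdFeAB$bbceF  (last char: 'F')
  sorted[5] = FEfAdFeAB$bbce  (last char: 'e')
  sorted[6] = FeAB$bbceFEfAd  (last char: 'd')
  sorted[7] = bbceFEfAdFeAB$  (last char: '$')
  sorted[8] = bceFEfAdFeAB$b  (last char: 'b')
  sorted[9] = ceFEfAdFeAB$bb  (last char: 'b')
  sorted[10] = dFeAB$bbceFEfA  (last char: 'A')
  sorted[11] = eAB$bbceFEfAdF  (last char: 'F')
  sorted[12] = eFEfAdFeAB$bbc  (last char: 'c')
  sorted[13] = fAdFeAB$bbceFE  (last char: 'E')
Last column: BefAFed$bbAFcE
Original string S is at sorted index 7

Answer: BefAFed$bbAFcE
7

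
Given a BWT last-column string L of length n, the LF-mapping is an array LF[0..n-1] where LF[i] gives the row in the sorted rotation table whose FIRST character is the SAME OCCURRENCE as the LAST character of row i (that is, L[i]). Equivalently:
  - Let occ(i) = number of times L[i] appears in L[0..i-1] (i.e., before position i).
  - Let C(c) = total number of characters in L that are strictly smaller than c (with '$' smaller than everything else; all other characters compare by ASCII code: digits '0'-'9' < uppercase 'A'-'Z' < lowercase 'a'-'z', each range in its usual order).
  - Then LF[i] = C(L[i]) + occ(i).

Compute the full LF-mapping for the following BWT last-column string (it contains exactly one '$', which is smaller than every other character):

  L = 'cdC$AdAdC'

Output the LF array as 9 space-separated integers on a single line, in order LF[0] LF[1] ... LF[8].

Char counts: '$':1, 'A':2, 'C':2, 'c':1, 'd':3
C (first-col start): C('$')=0, C('A')=1, C('C')=3, C('c')=5, C('d')=6
L[0]='c': occ=0, LF[0]=C('c')+0=5+0=5
L[1]='d': occ=0, LF[1]=C('d')+0=6+0=6
L[2]='C': occ=0, LF[2]=C('C')+0=3+0=3
L[3]='$': occ=0, LF[3]=C('$')+0=0+0=0
L[4]='A': occ=0, LF[4]=C('A')+0=1+0=1
L[5]='d': occ=1, LF[5]=C('d')+1=6+1=7
L[6]='A': occ=1, LF[6]=C('A')+1=1+1=2
L[7]='d': occ=2, LF[7]=C('d')+2=6+2=8
L[8]='C': occ=1, LF[8]=C('C')+1=3+1=4

Answer: 5 6 3 0 1 7 2 8 4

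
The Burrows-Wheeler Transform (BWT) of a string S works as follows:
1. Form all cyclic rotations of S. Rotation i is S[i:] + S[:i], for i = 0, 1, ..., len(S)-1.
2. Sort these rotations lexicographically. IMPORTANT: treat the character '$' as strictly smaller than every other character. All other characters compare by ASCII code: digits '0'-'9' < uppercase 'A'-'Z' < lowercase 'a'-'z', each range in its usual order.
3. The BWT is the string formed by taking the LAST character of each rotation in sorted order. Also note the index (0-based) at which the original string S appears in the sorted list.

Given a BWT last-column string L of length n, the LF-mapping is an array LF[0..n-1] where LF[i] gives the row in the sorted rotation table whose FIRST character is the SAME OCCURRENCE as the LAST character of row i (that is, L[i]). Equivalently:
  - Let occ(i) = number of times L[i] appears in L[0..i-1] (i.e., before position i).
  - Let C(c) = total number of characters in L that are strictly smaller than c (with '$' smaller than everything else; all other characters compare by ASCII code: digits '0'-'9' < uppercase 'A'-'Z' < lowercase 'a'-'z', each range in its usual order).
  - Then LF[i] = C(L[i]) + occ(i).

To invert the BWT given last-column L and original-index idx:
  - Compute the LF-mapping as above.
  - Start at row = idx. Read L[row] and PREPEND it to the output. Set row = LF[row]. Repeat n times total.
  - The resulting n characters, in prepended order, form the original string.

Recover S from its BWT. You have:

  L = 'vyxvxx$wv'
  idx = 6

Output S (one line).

Answer: xwxxvvyv$

Derivation:
LF mapping: 1 8 5 2 6 7 0 4 3
Walk LF starting at row 6, prepending L[row]:
  step 1: row=6, L[6]='$', prepend. Next row=LF[6]=0
  step 2: row=0, L[0]='v', prepend. Next row=LF[0]=1
  step 3: row=1, L[1]='y', prepend. Next row=LF[1]=8
  step 4: row=8, L[8]='v', prepend. Next row=LF[8]=3
  step 5: row=3, L[3]='v', prepend. Next row=LF[3]=2
  step 6: row=2, L[2]='x', prepend. Next row=LF[2]=5
  step 7: row=5, L[5]='x', prepend. Next row=LF[5]=7
  step 8: row=7, L[7]='w', prepend. Next row=LF[7]=4
  step 9: row=4, L[4]='x', prepend. Next row=LF[4]=6
Reversed output: xwxxvvyv$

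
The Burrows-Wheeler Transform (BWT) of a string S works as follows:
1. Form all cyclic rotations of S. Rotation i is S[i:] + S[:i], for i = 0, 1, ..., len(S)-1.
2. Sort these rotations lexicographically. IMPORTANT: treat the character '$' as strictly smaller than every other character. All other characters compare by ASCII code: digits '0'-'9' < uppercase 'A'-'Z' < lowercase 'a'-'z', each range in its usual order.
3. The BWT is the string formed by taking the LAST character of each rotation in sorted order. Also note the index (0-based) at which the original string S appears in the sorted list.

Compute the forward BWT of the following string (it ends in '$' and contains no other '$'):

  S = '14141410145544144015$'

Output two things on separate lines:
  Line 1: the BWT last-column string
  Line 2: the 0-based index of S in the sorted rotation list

All 21 rotations (rotation i = S[i:]+S[:i]):
  rot[0] = 14141410145544144015$
  rot[1] = 4141410145544144015$1
  rot[2] = 141410145544144015$14
  rot[3] = 41410145544144015$141
  rot[4] = 1410145544144015$1414
  rot[5] = 410145544144015$14141
  rot[6] = 10145544144015$141414
  rot[7] = 0145544144015$1414141
  rot[8] = 145544144015$14141410
  rot[9] = 45544144015$141414101
  rot[10] = 5544144015$1414141014
  rot[11] = 544144015$14141410145
  rot[12] = 44144015$141414101455
  rot[13] = 4144015$1414141014554
  rot[14] = 144015$14141410145544
  rot[15] = 44015$141414101455441
  rot[16] = 4015$1414141014554414
  rot[17] = 015$14141410145544144
  rot[18] = 15$141414101455441440
  rot[19] = 5$1414141014554414401
  rot[20] = $14141410145544144015
Sorted (with $ < everything):
  sorted[0] = $14141410145544144015  (last char: '5')
  sorted[1] = 0145544144015$1414141  (last char: '1')
  sorted[2] = 015$14141410145544144  (last char: '4')
  sorted[3] = 10145544144015$141414  (last char: '4')
  sorted[4] = 1410145544144015$1414  (last char: '4')
  sorted[5] = 141410145544144015$14  (last char: '4')
  sorted[6] = 14141410145544144015$  (last char: '$')
  sorted[7] = 144015$14141410145544  (last char: '4')
  sorted[8] = 145544144015$14141410  (last char: '0')
  sorted[9] = 15$141414101455441440  (last char: '0')
  sorted[10] = 4015$1414141014554414  (last char: '4')
  sorted[11] = 410145544144015$14141  (last char: '1')
  sorted[12] = 41410145544144015$141  (last char: '1')
  sorted[13] = 4141410145544144015$1  (last char: '1')
  sorted[14] = 4144015$1414141014554  (last char: '4')
  sorted[15] = 44015$141414101455441  (last char: '1')
  sorted[16] = 44144015$141414101455  (last char: '5')
  sorted[17] = 45544144015$141414101  (last char: '1')
  sorted[18] = 5$1414141014554414401  (last char: '1')
  sorted[19] = 544144015$14141410145  (last char: '5')
  sorted[20] = 5544144015$1414141014  (last char: '4')
Last column: 514444$40041114151154
Original string S is at sorted index 6

Answer: 514444$40041114151154
6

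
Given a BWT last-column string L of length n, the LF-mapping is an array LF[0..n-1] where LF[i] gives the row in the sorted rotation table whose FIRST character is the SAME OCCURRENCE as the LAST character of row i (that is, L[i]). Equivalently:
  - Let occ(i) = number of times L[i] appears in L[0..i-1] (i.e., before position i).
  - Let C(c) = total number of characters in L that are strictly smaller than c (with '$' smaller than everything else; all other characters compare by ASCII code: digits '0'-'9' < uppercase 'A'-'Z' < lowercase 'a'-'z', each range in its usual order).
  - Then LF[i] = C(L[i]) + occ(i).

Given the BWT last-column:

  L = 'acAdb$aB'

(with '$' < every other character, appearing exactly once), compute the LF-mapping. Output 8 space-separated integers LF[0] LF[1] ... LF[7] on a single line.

Answer: 3 6 1 7 5 0 4 2

Derivation:
Char counts: '$':1, 'A':1, 'B':1, 'a':2, 'b':1, 'c':1, 'd':1
C (first-col start): C('$')=0, C('A')=1, C('B')=2, C('a')=3, C('b')=5, C('c')=6, C('d')=7
L[0]='a': occ=0, LF[0]=C('a')+0=3+0=3
L[1]='c': occ=0, LF[1]=C('c')+0=6+0=6
L[2]='A': occ=0, LF[2]=C('A')+0=1+0=1
L[3]='d': occ=0, LF[3]=C('d')+0=7+0=7
L[4]='b': occ=0, LF[4]=C('b')+0=5+0=5
L[5]='$': occ=0, LF[5]=C('$')+0=0+0=0
L[6]='a': occ=1, LF[6]=C('a')+1=3+1=4
L[7]='B': occ=0, LF[7]=C('B')+0=2+0=2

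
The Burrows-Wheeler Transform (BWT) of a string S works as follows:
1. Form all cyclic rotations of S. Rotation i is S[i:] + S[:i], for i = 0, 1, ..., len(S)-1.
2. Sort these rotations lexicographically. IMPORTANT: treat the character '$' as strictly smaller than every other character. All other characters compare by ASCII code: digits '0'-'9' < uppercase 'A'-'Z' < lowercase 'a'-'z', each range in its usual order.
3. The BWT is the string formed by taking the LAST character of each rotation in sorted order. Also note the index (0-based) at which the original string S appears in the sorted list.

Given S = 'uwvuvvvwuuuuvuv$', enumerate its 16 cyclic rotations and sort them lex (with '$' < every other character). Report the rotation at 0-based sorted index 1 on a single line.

Answer: uuuuvuv$uwvuvvvw

Derivation:
All 16 rotations (rotation i = S[i:]+S[:i]):
  rot[0] = uwvuvvvwuuuuvuv$
  rot[1] = wvuvvvwuuuuvuv$u
  rot[2] = vuvvvwuuuuvuv$uw
  rot[3] = uvvvwuuuuvuv$uwv
  rot[4] = vvvwuuuuvuv$uwvu
  rot[5] = vvwuuuuvuv$uwvuv
  rot[6] = vwuuuuvuv$uwvuvv
  rot[7] = wuuuuvuv$uwvuvvv
  rot[8] = uuuuvuv$uwvuvvvw
  rot[9] = uuuvuv$uwvuvvvwu
  rot[10] = uuvuv$uwvuvvvwuu
  rot[11] = uvuv$uwvuvvvwuuu
  rot[12] = vuv$uwvuvvvwuuuu
  rot[13] = uv$uwvuvvvwuuuuv
  rot[14] = v$uwvuvvvwuuuuvu
  rot[15] = $uwvuvvvwuuuuvuv
Sorted (with $ < everything):
  sorted[0] = $uwvuvvvwuuuuvuv
  sorted[1] = uuuuvuv$uwvuvvvw
  sorted[2] = uuuvuv$uwvuvvvwu
  sorted[3] = uuvuv$uwvuvvvwuu
  sorted[4] = uv$uwvuvvvwuuuuv
  sorted[5] = uvuv$uwvuvvvwuuu
  sorted[6] = uvvvwuuuuvuv$uwv
  sorted[7] = uwvuvvvwuuuuvuv$
  sorted[8] = v$uwvuvvvwuuuuvu
  sorted[9] = vuv$uwvuvvvwuuuu
  sorted[10] = vuvvvwuuuuvuv$uw
  sorted[11] = vvvwuuuuvuv$uwvu
  sorted[12] = vvwuuuuvuv$uwvuv
  sorted[13] = vwuuuuvuv$uwvuvv
  sorted[14] = wuuuuvuv$uwvuvvv
  sorted[15] = wvuvvvwuuuuvuv$u
sorted[1] = uuuuvuv$uwvuvvvw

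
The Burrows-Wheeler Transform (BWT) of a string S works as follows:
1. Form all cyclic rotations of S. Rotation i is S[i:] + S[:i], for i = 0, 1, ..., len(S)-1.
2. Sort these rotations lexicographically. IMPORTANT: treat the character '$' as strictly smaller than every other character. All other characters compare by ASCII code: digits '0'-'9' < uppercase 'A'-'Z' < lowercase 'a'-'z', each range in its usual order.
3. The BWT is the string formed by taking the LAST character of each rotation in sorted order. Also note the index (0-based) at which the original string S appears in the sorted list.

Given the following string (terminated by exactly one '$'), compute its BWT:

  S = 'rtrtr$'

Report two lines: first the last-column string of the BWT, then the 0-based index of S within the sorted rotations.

All 6 rotations (rotation i = S[i:]+S[:i]):
  rot[0] = rtrtr$
  rot[1] = trtr$r
  rot[2] = rtr$rt
  rot[3] = tr$rtr
  rot[4] = r$rtrt
  rot[5] = $rtrtr
Sorted (with $ < everything):
  sorted[0] = $rtrtr  (last char: 'r')
  sorted[1] = r$rtrt  (last char: 't')
  sorted[2] = rtr$rt  (last char: 't')
  sorted[3] = rtrtr$  (last char: '$')
  sorted[4] = tr$rtr  (last char: 'r')
  sorted[5] = trtr$r  (last char: 'r')
Last column: rtt$rr
Original string S is at sorted index 3

Answer: rtt$rr
3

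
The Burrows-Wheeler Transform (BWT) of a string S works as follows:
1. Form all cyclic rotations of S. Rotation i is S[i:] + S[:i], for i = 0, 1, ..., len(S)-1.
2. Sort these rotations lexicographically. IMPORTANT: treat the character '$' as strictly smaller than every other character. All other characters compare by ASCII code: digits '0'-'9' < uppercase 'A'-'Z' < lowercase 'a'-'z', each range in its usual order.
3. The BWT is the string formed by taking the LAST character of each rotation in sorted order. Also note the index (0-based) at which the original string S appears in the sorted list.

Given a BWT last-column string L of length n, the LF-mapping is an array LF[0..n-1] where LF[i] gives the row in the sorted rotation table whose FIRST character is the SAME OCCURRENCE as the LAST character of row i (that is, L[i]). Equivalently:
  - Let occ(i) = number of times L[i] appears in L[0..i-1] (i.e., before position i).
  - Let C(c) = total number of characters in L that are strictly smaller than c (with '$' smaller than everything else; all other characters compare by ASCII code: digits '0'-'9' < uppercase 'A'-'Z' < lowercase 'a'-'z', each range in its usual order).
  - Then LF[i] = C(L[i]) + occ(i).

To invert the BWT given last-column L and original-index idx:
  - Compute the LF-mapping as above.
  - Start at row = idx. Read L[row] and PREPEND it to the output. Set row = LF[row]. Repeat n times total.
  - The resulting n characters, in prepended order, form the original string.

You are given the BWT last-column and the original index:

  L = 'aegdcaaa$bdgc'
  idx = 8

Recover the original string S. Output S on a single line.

Answer: dacacggabdea$

Derivation:
LF mapping: 1 10 11 8 6 2 3 4 0 5 9 12 7
Walk LF starting at row 8, prepending L[row]:
  step 1: row=8, L[8]='$', prepend. Next row=LF[8]=0
  step 2: row=0, L[0]='a', prepend. Next row=LF[0]=1
  step 3: row=1, L[1]='e', prepend. Next row=LF[1]=10
  step 4: row=10, L[10]='d', prepend. Next row=LF[10]=9
  step 5: row=9, L[9]='b', prepend. Next row=LF[9]=5
  step 6: row=5, L[5]='a', prepend. Next row=LF[5]=2
  step 7: row=2, L[2]='g', prepend. Next row=LF[2]=11
  step 8: row=11, L[11]='g', prepend. Next row=LF[11]=12
  step 9: row=12, L[12]='c', prepend. Next row=LF[12]=7
  step 10: row=7, L[7]='a', prepend. Next row=LF[7]=4
  step 11: row=4, L[4]='c', prepend. Next row=LF[4]=6
  step 12: row=6, L[6]='a', prepend. Next row=LF[6]=3
  step 13: row=3, L[3]='d', prepend. Next row=LF[3]=8
Reversed output: dacacggabdea$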